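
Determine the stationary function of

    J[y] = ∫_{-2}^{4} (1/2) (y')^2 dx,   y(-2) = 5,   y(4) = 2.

The Lagrangian is L = (1/2) (y')^2.
Compute ∂L/∂y = 0, ∂L/∂y' = y'.
The Euler-Lagrange equation d/dx(∂L/∂y') − ∂L/∂y = 0 reduces to
    y'' = 0.
Its general solution is
    y(x) = A x + B,
with A, B fixed by the endpoint conditions.
Applying the endpoint conditions y(-2) = 5 and y(4) = 2: solve A·-2 + B = 5 and A·4 + B = 2. Subtracting gives A(4 − -2) = 2 − 5, so A = -1/2, and B = 5 − A·-2 = 4. Therefore
    y(x) = (-1/2) x + 4.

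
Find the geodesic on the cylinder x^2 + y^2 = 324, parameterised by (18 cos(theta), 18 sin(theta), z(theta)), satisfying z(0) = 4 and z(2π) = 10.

Parameterise the cylinder of radius R = 18 as
    r(θ) = (18 cos θ, 18 sin θ, z(θ)).
The arc-length element is
    ds = sqrt(324 + (dz/dθ)^2) dθ,
so the Lagrangian is L = sqrt(324 + z'^2).
L depends on z' only, not on z or θ, so ∂L/∂z = 0 and
    ∂L/∂z' = z' / sqrt(324 + z'^2).
The Euler-Lagrange equation gives
    d/dθ( z' / sqrt(324 + z'^2) ) = 0,
so z' is constant. Integrating once:
    z(θ) = a θ + b,
a helix on the cylinder (a straight line when the cylinder is unrolled). The constants a, b are determined by the endpoint conditions.
With endpoint conditions z(0) = 4 and z(2π) = 10: from z(0) = b we get b = 4, and a·2π + 4 = 10 gives a = 3/π, so
    z(θ) = (3/π) θ + 4.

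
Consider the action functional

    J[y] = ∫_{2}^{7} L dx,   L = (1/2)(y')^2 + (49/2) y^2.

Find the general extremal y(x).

The Lagrangian is L = (1/2)(y')^2 + (49/2) y^2.
∂L/∂y = 49y.
∂L/∂y' = y'.
The Euler-Lagrange equation d/dx(∂L/∂y') − ∂L/∂y = 0 becomes:
    y'' - 49 y = 0
General solution: y(x) = A e^(7x) + B e^(-7x), where A and B are arbitrary constants fixed by the endpoint conditions.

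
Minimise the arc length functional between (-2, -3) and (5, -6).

Arc-length functional: J[y] = ∫ sqrt(1 + (y')^2) dx.
Lagrangian L = sqrt(1 + (y')^2) has no explicit y dependence, so ∂L/∂y = 0 and the Euler-Lagrange equation gives
    d/dx( y' / sqrt(1 + (y')^2) ) = 0  ⇒  y' / sqrt(1 + (y')^2) = const.
Hence y' is constant, so y(x) is affine.
Fitting the endpoints (-2, -3) and (5, -6):
    slope m = ((-6) − (-3)) / (5 − (-2)) = -3/7,
    intercept c = (-3) − m·(-2) = -27/7.
Extremal: y(x) = (-3/7) x - 27/7.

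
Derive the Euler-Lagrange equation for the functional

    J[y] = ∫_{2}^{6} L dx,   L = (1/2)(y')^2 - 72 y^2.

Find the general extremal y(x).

The Lagrangian is L = (1/2)(y')^2 - 72 y^2.
∂L/∂y = -144y.
∂L/∂y' = y'.
The Euler-Lagrange equation d/dx(∂L/∂y') − ∂L/∂y = 0 becomes:
    y'' + 144 y = 0
General solution: y(x) = A sin(12x) + B cos(12x), where A and B are arbitrary constants fixed by the endpoint conditions.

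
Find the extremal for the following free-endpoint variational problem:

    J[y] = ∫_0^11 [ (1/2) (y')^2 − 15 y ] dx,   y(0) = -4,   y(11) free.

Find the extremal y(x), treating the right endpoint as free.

The Lagrangian L = (1/2) (y')^2 − 15 y gives
    ∂L/∂y = −15,   ∂L/∂y' = y'.
Euler-Lagrange: d/dx(y') − (−15) = 0, i.e. y'' + 15 = 0, so
    y(x) = −(15/2) x^2 + C1 x + C2.
Fixed left endpoint y(0) = -4 ⇒ C2 = -4.
The right endpoint x = 11 is free, so the natural (transversality) condition is ∂L/∂y' |_{x=11} = 0, i.e. y'(11) = 0.
Compute y'(x) = −15 x + C1, so y'(11) = −165 + C1 = 0 ⇒ C1 = 165.
Therefore the extremal is
    y(x) = −(15/2) x^2 + 165 x − 4.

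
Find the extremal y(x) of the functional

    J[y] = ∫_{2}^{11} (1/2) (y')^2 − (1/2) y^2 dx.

The Lagrangian is L = (1/2) (y')^2 − (1/2) y^2.
Compute ∂L/∂y = -y, ∂L/∂y' = y'.
The Euler-Lagrange equation d/dx(∂L/∂y') − ∂L/∂y = 0 reduces to
    y'' + y = 0.
Its general solution is
    y(x) = A sin(x) + B cos(x),
with A, B fixed by the endpoint conditions.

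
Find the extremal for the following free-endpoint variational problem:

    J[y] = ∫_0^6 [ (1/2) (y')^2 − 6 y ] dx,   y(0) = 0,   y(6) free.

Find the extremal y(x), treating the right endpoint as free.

The Lagrangian L = (1/2) (y')^2 − 6 y gives
    ∂L/∂y = −6,   ∂L/∂y' = y'.
Euler-Lagrange: d/dx(y') − (−6) = 0, i.e. y'' + 6 = 0, so
    y(x) = −(6/2) x^2 + C1 x + C2.
Fixed left endpoint y(0) = 0 ⇒ C2 = 0.
The right endpoint x = 6 is free, so the natural (transversality) condition is ∂L/∂y' |_{x=6} = 0, i.e. y'(6) = 0.
Compute y'(x) = −6 x + C1, so y'(6) = −36 + C1 = 0 ⇒ C1 = 36.
Therefore the extremal is
    y(x) = −3 x^2 + 36 x.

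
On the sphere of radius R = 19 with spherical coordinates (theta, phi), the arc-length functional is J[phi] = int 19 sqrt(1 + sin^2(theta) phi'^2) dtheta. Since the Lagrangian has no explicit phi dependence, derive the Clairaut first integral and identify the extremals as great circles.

On the sphere of radius R = 19 with spherical coordinates (θ, φ), the induced metric is
    ds^2 = 361(dθ^2 + sin^2(θ) dφ^2).
Parameterise by θ; the arc-length functional is
    J[φ] = ∫ 19 sqrt(1 + sin^2(θ) (dφ/dθ)^2) dθ,
so L = 19 sqrt(1 + sin^2(θ) φ'^2). Compute
    ∂L/∂φ = 0  (L has no explicit φ dependence),
    ∂L/∂φ' = 19 sin^2(θ) φ' / sqrt(1 + sin^2(θ) φ'^2).
Since ∂L/∂φ = 0, the Euler-Lagrange equation
    d/dθ(∂L/∂φ') − ∂L/∂φ = 0
reduces to d/dθ(∂L/∂φ') = 0, i.e. the momentum conjugate to φ is conserved:
    19 sin^2(θ) φ' / sqrt(1 + sin^2(θ) φ'^2) = C.
The overall factor of 19 is constant, so dividing through gives Clairaut's relation sin^2(θ) φ' / sqrt(1 + sin^2(θ) φ'^2) = C' (with C' = C/19). Solving for φ' and integrating gives the great-circle family
    cot(θ) = A cos(φ − φ_0),
i.e. the intersection of the sphere with a plane through the origin. The two constants A and φ_0 (equivalently C and one phase) are fixed by the two endpoint conditions.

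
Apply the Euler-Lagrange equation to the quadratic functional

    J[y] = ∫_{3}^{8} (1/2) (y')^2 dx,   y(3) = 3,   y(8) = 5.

The Lagrangian is L = (1/2) (y')^2.
Compute ∂L/∂y = 0, ∂L/∂y' = y'.
The Euler-Lagrange equation d/dx(∂L/∂y') − ∂L/∂y = 0 reduces to
    y'' = 0.
Its general solution is
    y(x) = A x + B,
with A, B fixed by the endpoint conditions.
Applying the endpoint conditions y(3) = 3 and y(8) = 5: solve A·3 + B = 3 and A·8 + B = 5. Subtracting gives A(8 − 3) = 5 − 3, so A = 2/5, and B = 3 − A·3 = 9/5. Therefore
    y(x) = (2/5) x + 9/5.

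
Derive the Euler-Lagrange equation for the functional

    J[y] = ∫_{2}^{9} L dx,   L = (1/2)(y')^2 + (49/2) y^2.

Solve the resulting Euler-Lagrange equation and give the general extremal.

The Lagrangian is L = (1/2)(y')^2 + (49/2) y^2.
∂L/∂y = 49y.
∂L/∂y' = y'.
The Euler-Lagrange equation d/dx(∂L/∂y') − ∂L/∂y = 0 becomes:
    y'' - 49 y = 0
General solution: y(x) = A e^(7x) + B e^(-7x), where A and B are arbitrary constants fixed by the endpoint conditions.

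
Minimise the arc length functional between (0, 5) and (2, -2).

Arc-length functional: J[y] = ∫ sqrt(1 + (y')^2) dx.
Lagrangian L = sqrt(1 + (y')^2) has no explicit y dependence, so ∂L/∂y = 0 and the Euler-Lagrange equation gives
    d/dx( y' / sqrt(1 + (y')^2) ) = 0  ⇒  y' / sqrt(1 + (y')^2) = const.
Hence y' is constant, so y(x) is affine.
Fitting the endpoints (0, 5) and (2, -2):
    slope m = ((-2) − 5) / (2 − 0) = -7/2,
    intercept c = 5 − m·0 = 5.
Extremal: y(x) = (-7/2) x + 5.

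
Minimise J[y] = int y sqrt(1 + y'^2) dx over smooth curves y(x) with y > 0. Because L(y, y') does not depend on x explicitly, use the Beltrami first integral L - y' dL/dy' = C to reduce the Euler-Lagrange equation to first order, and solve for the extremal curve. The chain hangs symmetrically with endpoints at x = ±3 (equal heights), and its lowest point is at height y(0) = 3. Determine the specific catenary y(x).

The Lagrangian L(y, y') = y sqrt(1 + y'^2) has no explicit x dependence, so the Beltrami identity applies:
    L − y' ∂L/∂y' = C.
Compute ∂L/∂y' = y · y' / sqrt(1 + y'^2). Then
    L − y' ∂L/∂y'
    = y sqrt(1 + y'^2) − y · y'^2 / sqrt(1 + y'^2)
    = y (1 + y'^2 − y'^2) / sqrt(1 + y'^2)
    = y / sqrt(1 + y'^2) = C.
Squaring gives y^2 = C^2 (1 + y'^2), i.e.
    y'^2 = y^2 / C^2 − 1.
Separating variables,
    dy / sqrt(y^2 − C^2) = dx / C,
and integrating gives arccosh(y / C) = (x − a)/C, so
    y(x) = C cosh((x − a)/C),
the catenary. The constants C and a are fixed by the two endpoint conditions (and, for the hanging-chain problem, the length constraint selects C).
Now fit the given data. The endpoints x = ±3 are symmetric at equal height, so the catenary is even about its minimum: a = 0 and y(x) = C cosh(x/C). The lowest point is y(0) = C cosh(0) = C, and we are told y(0) = 3, so C = 3. Therefore
    y(x) = 3 cosh(x/3),
and at the endpoints
    y(±3) = 3 cosh(3/3).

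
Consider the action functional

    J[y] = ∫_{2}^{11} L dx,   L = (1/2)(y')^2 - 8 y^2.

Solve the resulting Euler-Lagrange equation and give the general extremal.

The Lagrangian is L = (1/2)(y')^2 - 8 y^2.
∂L/∂y = -16y.
∂L/∂y' = y'.
The Euler-Lagrange equation d/dx(∂L/∂y') − ∂L/∂y = 0 becomes:
    y'' + 16 y = 0
General solution: y(x) = A sin(4x) + B cos(4x), where A and B are arbitrary constants fixed by the endpoint conditions.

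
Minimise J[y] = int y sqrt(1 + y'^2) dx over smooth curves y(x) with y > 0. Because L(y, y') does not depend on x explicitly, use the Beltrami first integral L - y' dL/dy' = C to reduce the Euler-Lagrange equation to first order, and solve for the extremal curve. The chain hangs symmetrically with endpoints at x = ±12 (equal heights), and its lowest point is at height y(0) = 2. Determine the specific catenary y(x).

The Lagrangian L(y, y') = y sqrt(1 + y'^2) has no explicit x dependence, so the Beltrami identity applies:
    L − y' ∂L/∂y' = C.
Compute ∂L/∂y' = y · y' / sqrt(1 + y'^2). Then
    L − y' ∂L/∂y'
    = y sqrt(1 + y'^2) − y · y'^2 / sqrt(1 + y'^2)
    = y (1 + y'^2 − y'^2) / sqrt(1 + y'^2)
    = y / sqrt(1 + y'^2) = C.
Squaring gives y^2 = C^2 (1 + y'^2), i.e.
    y'^2 = y^2 / C^2 − 1.
Separating variables,
    dy / sqrt(y^2 − C^2) = dx / C,
and integrating gives arccosh(y / C) = (x − a)/C, so
    y(x) = C cosh((x − a)/C),
the catenary. The constants C and a are fixed by the two endpoint conditions (and, for the hanging-chain problem, the length constraint selects C).
Now fit the given data. The endpoints x = ±12 are symmetric at equal height, so the catenary is even about its minimum: a = 0 and y(x) = C cosh(x/C). The lowest point is y(0) = C cosh(0) = C, and we are told y(0) = 2, so C = 2. Therefore
    y(x) = 2 cosh(x/2),
and at the endpoints
    y(±12) = 2 cosh(12/2).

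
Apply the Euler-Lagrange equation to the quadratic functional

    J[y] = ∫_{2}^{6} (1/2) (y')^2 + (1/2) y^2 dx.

The Lagrangian is L = (1/2) (y')^2 + (1/2) y^2.
Compute ∂L/∂y = y, ∂L/∂y' = y'.
The Euler-Lagrange equation d/dx(∂L/∂y') − ∂L/∂y = 0 reduces to
    y'' − y = 0.
Its general solution is
    y(x) = A e^x + B e^(−x),
with A, B fixed by the endpoint conditions.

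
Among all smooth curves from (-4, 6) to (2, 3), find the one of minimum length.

Arc-length functional: J[y] = ∫ sqrt(1 + (y')^2) dx.
Lagrangian L = sqrt(1 + (y')^2) has no explicit y dependence, so ∂L/∂y = 0 and the Euler-Lagrange equation gives
    d/dx( y' / sqrt(1 + (y')^2) ) = 0  ⇒  y' / sqrt(1 + (y')^2) = const.
Hence y' is constant, so y(x) is affine.
Fitting the endpoints (-4, 6) and (2, 3):
    slope m = (3 − 6) / (2 − (-4)) = -1/2,
    intercept c = 6 − m·(-4) = 4.
Extremal: y(x) = (-1/2) x + 4.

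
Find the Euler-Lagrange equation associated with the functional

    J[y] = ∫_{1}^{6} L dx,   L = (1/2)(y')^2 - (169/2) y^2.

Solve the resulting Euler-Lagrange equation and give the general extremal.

The Lagrangian is L = (1/2)(y')^2 - (169/2) y^2.
∂L/∂y = -169y.
∂L/∂y' = y'.
The Euler-Lagrange equation d/dx(∂L/∂y') − ∂L/∂y = 0 becomes:
    y'' + 169 y = 0
General solution: y(x) = A sin(13x) + B cos(13x), where A and B are arbitrary constants fixed by the endpoint conditions.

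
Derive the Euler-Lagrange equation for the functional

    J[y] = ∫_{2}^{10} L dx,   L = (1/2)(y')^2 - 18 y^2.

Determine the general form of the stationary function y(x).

The Lagrangian is L = (1/2)(y')^2 - 18 y^2.
∂L/∂y = -36y.
∂L/∂y' = y'.
The Euler-Lagrange equation d/dx(∂L/∂y') − ∂L/∂y = 0 becomes:
    y'' + 36 y = 0
General solution: y(x) = A sin(6x) + B cos(6x), where A and B are arbitrary constants fixed by the endpoint conditions.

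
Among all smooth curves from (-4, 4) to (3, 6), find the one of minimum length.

Arc-length functional: J[y] = ∫ sqrt(1 + (y')^2) dx.
Lagrangian L = sqrt(1 + (y')^2) has no explicit y dependence, so ∂L/∂y = 0 and the Euler-Lagrange equation gives
    d/dx( y' / sqrt(1 + (y')^2) ) = 0  ⇒  y' / sqrt(1 + (y')^2) = const.
Hence y' is constant, so y(x) is affine.
Fitting the endpoints (-4, 4) and (3, 6):
    slope m = (6 − 4) / (3 − (-4)) = 2/7,
    intercept c = 4 − m·(-4) = 36/7.
Extremal: y(x) = (2/7) x + 36/7.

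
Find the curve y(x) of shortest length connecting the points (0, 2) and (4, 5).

Arc-length functional: J[y] = ∫ sqrt(1 + (y')^2) dx.
Lagrangian L = sqrt(1 + (y')^2) has no explicit y dependence, so ∂L/∂y = 0 and the Euler-Lagrange equation gives
    d/dx( y' / sqrt(1 + (y')^2) ) = 0  ⇒  y' / sqrt(1 + (y')^2) = const.
Hence y' is constant, so y(x) is affine.
Fitting the endpoints (0, 2) and (4, 5):
    slope m = (5 − 2) / (4 − 0) = 3/4,
    intercept c = 2 − m·0 = 2.
Extremal: y(x) = (3/4) x + 2.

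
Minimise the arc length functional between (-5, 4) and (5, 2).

Arc-length functional: J[y] = ∫ sqrt(1 + (y')^2) dx.
Lagrangian L = sqrt(1 + (y')^2) has no explicit y dependence, so ∂L/∂y = 0 and the Euler-Lagrange equation gives
    d/dx( y' / sqrt(1 + (y')^2) ) = 0  ⇒  y' / sqrt(1 + (y')^2) = const.
Hence y' is constant, so y(x) is affine.
Fitting the endpoints (-5, 4) and (5, 2):
    slope m = (2 − 4) / (5 − (-5)) = -1/5,
    intercept c = 4 − m·(-5) = 3.
Extremal: y(x) = (-1/5) x + 3.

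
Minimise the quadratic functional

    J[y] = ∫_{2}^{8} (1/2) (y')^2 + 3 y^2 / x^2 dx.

The Lagrangian is L = (1/2) (y')^2 + 3 y^2 / x^2.
Compute ∂L/∂y = 6y/x^2, ∂L/∂y' = y'.
The Euler-Lagrange equation d/dx(∂L/∂y') − ∂L/∂y = 0 reduces to
    y'' − 6/x^2 · y = 0  (x > 0).
Its general solution is
    y(x) = A x^3 + B x^(-2),
with A, B fixed by the endpoint conditions.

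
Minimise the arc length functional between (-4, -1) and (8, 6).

Arc-length functional: J[y] = ∫ sqrt(1 + (y')^2) dx.
Lagrangian L = sqrt(1 + (y')^2) has no explicit y dependence, so ∂L/∂y = 0 and the Euler-Lagrange equation gives
    d/dx( y' / sqrt(1 + (y')^2) ) = 0  ⇒  y' / sqrt(1 + (y')^2) = const.
Hence y' is constant, so y(x) is affine.
Fitting the endpoints (-4, -1) and (8, 6):
    slope m = (6 − (-1)) / (8 − (-4)) = 7/12,
    intercept c = (-1) − m·(-4) = 4/3.
Extremal: y(x) = (7/12) x + 4/3.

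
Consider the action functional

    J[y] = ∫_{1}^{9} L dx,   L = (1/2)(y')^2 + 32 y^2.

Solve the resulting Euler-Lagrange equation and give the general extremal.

The Lagrangian is L = (1/2)(y')^2 + 32 y^2.
∂L/∂y = 64y.
∂L/∂y' = y'.
The Euler-Lagrange equation d/dx(∂L/∂y') − ∂L/∂y = 0 becomes:
    y'' - 64 y = 0
General solution: y(x) = A e^(8x) + B e^(-8x), where A and B are arbitrary constants fixed by the endpoint conditions.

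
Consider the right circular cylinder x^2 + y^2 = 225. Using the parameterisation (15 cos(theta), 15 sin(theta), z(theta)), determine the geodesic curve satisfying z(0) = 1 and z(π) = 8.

Parameterise the cylinder of radius R = 15 as
    r(θ) = (15 cos θ, 15 sin θ, z(θ)).
The arc-length element is
    ds = sqrt(225 + (dz/dθ)^2) dθ,
so the Lagrangian is L = sqrt(225 + z'^2).
L depends on z' only, not on z or θ, so ∂L/∂z = 0 and
    ∂L/∂z' = z' / sqrt(225 + z'^2).
The Euler-Lagrange equation gives
    d/dθ( z' / sqrt(225 + z'^2) ) = 0,
so z' is constant. Integrating once:
    z(θ) = a θ + b,
a helix on the cylinder (a straight line when the cylinder is unrolled). The constants a, b are determined by the endpoint conditions.
With endpoint conditions z(0) = 1 and z(π) = 8: from z(0) = b we get b = 1, and a·π + 1 = 8 gives a = 7/π, so
    z(θ) = (7/π) θ + 1.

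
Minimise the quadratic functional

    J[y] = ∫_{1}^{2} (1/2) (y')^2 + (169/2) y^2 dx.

The Lagrangian is L = (1/2) (y')^2 + (169/2) y^2.
Compute ∂L/∂y = 169y, ∂L/∂y' = y'.
The Euler-Lagrange equation d/dx(∂L/∂y') − ∂L/∂y = 0 reduces to
    y'' − 169 y = 0.
Its general solution is
    y(x) = A e^(13x) + B e^(−13x),
with A, B fixed by the endpoint conditions.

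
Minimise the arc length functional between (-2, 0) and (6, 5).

Arc-length functional: J[y] = ∫ sqrt(1 + (y')^2) dx.
Lagrangian L = sqrt(1 + (y')^2) has no explicit y dependence, so ∂L/∂y = 0 and the Euler-Lagrange equation gives
    d/dx( y' / sqrt(1 + (y')^2) ) = 0  ⇒  y' / sqrt(1 + (y')^2) = const.
Hence y' is constant, so y(x) is affine.
Fitting the endpoints (-2, 0) and (6, 5):
    slope m = (5 − 0) / (6 − (-2)) = 5/8,
    intercept c = 0 − m·(-2) = 5/4.
Extremal: y(x) = (5/8) x + 5/4.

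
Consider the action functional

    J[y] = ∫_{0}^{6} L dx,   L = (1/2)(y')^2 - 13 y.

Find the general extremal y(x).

The Lagrangian is L = (1/2)(y')^2 - 13 y.
∂L/∂y = -13.
∂L/∂y' = y'.
The Euler-Lagrange equation d/dx(∂L/∂y') − ∂L/∂y = 0 becomes:
    y'' + 13 = 0
General solution: y(x) = -(13/2) x^2 + A x + B, where A and B are arbitrary constants fixed by the endpoint conditions.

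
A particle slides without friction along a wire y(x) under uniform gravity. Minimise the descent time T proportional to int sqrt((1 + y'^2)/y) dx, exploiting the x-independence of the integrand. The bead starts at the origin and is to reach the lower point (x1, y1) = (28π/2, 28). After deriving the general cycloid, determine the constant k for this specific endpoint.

The Lagrangian L = sqrt((1 + y'^2) / y) has no explicit x dependence, so the Beltrami identity applies:
    L − y' ∂L/∂y' = C.
Compute ∂L/∂y' = y' / sqrt(y (1 + y'^2)).
Substitute:
    sqrt((1 + y'^2)/y) − y'·y' / sqrt(y (1 + y'^2))
    = (1 + y'^2) / sqrt(y (1 + y'^2)) − y'^2 / sqrt(y (1 + y'^2))
    = 1 / sqrt(y (1 + y'^2)) = C.
Squaring and rearranging gives the first integral
    y (1 + y'^2) = 1/C^2 =: k   (constant).
Solving this first-order ODE by the substitution
    y = (k/2)(1 − cos θ)
yields the cycloid parameterisation
    x(θ) = (k/2)(θ − sin θ),   y(θ) = (k/2)(1 − cos θ).
The constant k is fixed by the endpoint condition.
Now fit the given lower endpoint (x1, y1) = (28π/2, 28). At the bottom of the first arch (θ = π), the parametric equations give
    y(π) = (k/2)(1 − cos π) = k,
    x(π) = (k/2)(π − sin π) = kπ/2.
Matching y(π) = 28 gives k = 28, consistent with x(π) = 28π/2. Therefore the specific cycloid is
    x(θ) = (28/2)(θ − sin θ),   y(θ) = (28/2)(1 − cos θ).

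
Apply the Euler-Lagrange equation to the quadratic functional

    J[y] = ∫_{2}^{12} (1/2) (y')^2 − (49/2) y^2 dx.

The Lagrangian is L = (1/2) (y')^2 − (49/2) y^2.
Compute ∂L/∂y = -49y, ∂L/∂y' = y'.
The Euler-Lagrange equation d/dx(∂L/∂y') − ∂L/∂y = 0 reduces to
    y'' + 49 y = 0.
Its general solution is
    y(x) = A sin(7x) + B cos(7x),
with A, B fixed by the endpoint conditions.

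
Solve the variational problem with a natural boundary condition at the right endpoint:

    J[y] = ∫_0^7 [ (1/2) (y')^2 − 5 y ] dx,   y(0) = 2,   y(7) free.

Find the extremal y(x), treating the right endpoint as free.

The Lagrangian L = (1/2) (y')^2 − 5 y gives
    ∂L/∂y = −5,   ∂L/∂y' = y'.
Euler-Lagrange: d/dx(y') − (−5) = 0, i.e. y'' + 5 = 0, so
    y(x) = −(5/2) x^2 + C1 x + C2.
Fixed left endpoint y(0) = 2 ⇒ C2 = 2.
The right endpoint x = 7 is free, so the natural (transversality) condition is ∂L/∂y' |_{x=7} = 0, i.e. y'(7) = 0.
Compute y'(x) = −5 x + C1, so y'(7) = −35 + C1 = 0 ⇒ C1 = 35.
Therefore the extremal is
    y(x) = −(5/2) x^2 + 35 x + 2.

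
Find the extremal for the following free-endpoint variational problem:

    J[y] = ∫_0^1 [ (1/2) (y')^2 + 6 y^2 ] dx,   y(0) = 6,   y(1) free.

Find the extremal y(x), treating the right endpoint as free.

The Lagrangian L = (1/2) (y')^2 + 6 y^2 gives
    ∂L/∂y = 12 y,   ∂L/∂y' = y'.
Euler-Lagrange: y'' − 12 y = 0.
With k = sqrt(12), the general solution is
    y(x) = A cosh(sqrt(12) x) + B sinh(sqrt(12) x).
Fixed left endpoint y(0) = 6 ⇒ A = 6.
The right endpoint x = 1 is free, so the natural (transversality) condition is ∂L/∂y' |_{x=1} = 0, i.e. y'(1) = 0.
Compute y'(x) = A k sinh(k x) + B k cosh(k x), so
    y'(1) = A k sinh(k·1) + B k cosh(k·1) = 0
    ⇒ B = −A tanh(k·1) = − 6 tanh(sqrt(12)·1).
Therefore the extremal is
    y(x) = 6 cosh(sqrt(12) x) − 6 tanh(sqrt(12)·1) sinh(sqrt(12) x).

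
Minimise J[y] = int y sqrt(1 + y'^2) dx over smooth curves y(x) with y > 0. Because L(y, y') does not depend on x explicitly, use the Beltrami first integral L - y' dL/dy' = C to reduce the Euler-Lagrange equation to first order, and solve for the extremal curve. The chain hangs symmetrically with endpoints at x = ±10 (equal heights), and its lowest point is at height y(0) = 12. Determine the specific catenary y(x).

The Lagrangian L(y, y') = y sqrt(1 + y'^2) has no explicit x dependence, so the Beltrami identity applies:
    L − y' ∂L/∂y' = C.
Compute ∂L/∂y' = y · y' / sqrt(1 + y'^2). Then
    L − y' ∂L/∂y'
    = y sqrt(1 + y'^2) − y · y'^2 / sqrt(1 + y'^2)
    = y (1 + y'^2 − y'^2) / sqrt(1 + y'^2)
    = y / sqrt(1 + y'^2) = C.
Squaring gives y^2 = C^2 (1 + y'^2), i.e.
    y'^2 = y^2 / C^2 − 1.
Separating variables,
    dy / sqrt(y^2 − C^2) = dx / C,
and integrating gives arccosh(y / C) = (x − a)/C, so
    y(x) = C cosh((x − a)/C),
the catenary. The constants C and a are fixed by the two endpoint conditions (and, for the hanging-chain problem, the length constraint selects C).
Now fit the given data. The endpoints x = ±10 are symmetric at equal height, so the catenary is even about its minimum: a = 0 and y(x) = C cosh(x/C). The lowest point is y(0) = C cosh(0) = C, and we are told y(0) = 12, so C = 12. Therefore
    y(x) = 12 cosh(x/12),
and at the endpoints
    y(±10) = 12 cosh(10/12).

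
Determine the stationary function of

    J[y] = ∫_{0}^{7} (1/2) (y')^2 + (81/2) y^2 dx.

The Lagrangian is L = (1/2) (y')^2 + (81/2) y^2.
Compute ∂L/∂y = 81y, ∂L/∂y' = y'.
The Euler-Lagrange equation d/dx(∂L/∂y') − ∂L/∂y = 0 reduces to
    y'' − 81 y = 0.
Its general solution is
    y(x) = A e^(9x) + B e^(−9x),
with A, B fixed by the endpoint conditions.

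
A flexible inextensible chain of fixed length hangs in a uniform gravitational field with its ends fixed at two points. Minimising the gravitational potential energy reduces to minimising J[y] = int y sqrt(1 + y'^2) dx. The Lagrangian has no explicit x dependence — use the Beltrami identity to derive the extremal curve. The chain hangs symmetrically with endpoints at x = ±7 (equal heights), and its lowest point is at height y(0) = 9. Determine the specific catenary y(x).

The Lagrangian L(y, y') = y sqrt(1 + y'^2) has no explicit x dependence, so the Beltrami identity applies:
    L − y' ∂L/∂y' = C.
Compute ∂L/∂y' = y · y' / sqrt(1 + y'^2). Then
    L − y' ∂L/∂y'
    = y sqrt(1 + y'^2) − y · y'^2 / sqrt(1 + y'^2)
    = y (1 + y'^2 − y'^2) / sqrt(1 + y'^2)
    = y / sqrt(1 + y'^2) = C.
Squaring gives y^2 = C^2 (1 + y'^2), i.e.
    y'^2 = y^2 / C^2 − 1.
Separating variables,
    dy / sqrt(y^2 − C^2) = dx / C,
and integrating gives arccosh(y / C) = (x − a)/C, so
    y(x) = C cosh((x − a)/C),
the catenary. The constants C and a are fixed by the two endpoint conditions (and, for the hanging-chain problem, the length constraint selects C).
Now fit the given data. The endpoints x = ±7 are symmetric at equal height, so the catenary is even about its minimum: a = 0 and y(x) = C cosh(x/C). The lowest point is y(0) = C cosh(0) = C, and we are told y(0) = 9, so C = 9. Therefore
    y(x) = 9 cosh(x/9),
and at the endpoints
    y(±7) = 9 cosh(7/9).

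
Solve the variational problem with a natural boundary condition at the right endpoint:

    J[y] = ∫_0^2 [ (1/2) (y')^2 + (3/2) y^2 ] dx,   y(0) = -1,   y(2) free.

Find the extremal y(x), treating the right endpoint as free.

The Lagrangian L = (1/2) (y')^2 + (3/2) y^2 gives
    ∂L/∂y = 3 y,   ∂L/∂y' = y'.
Euler-Lagrange: y'' − 3 y = 0.
With k = sqrt(3), the general solution is
    y(x) = A cosh(sqrt(3) x) + B sinh(sqrt(3) x).
Fixed left endpoint y(0) = -1 ⇒ A = -1.
The right endpoint x = 2 is free, so the natural (transversality) condition is ∂L/∂y' |_{x=2} = 0, i.e. y'(2) = 0.
Compute y'(x) = A k sinh(k x) + B k cosh(k x), so
    y'(2) = A k sinh(k·2) + B k cosh(k·2) = 0
    ⇒ B = −A tanh(k·2) = tanh(sqrt(3)·2).
Therefore the extremal is
    y(x) = −cosh(sqrt(3) x) + tanh(sqrt(3)·2) sinh(sqrt(3) x).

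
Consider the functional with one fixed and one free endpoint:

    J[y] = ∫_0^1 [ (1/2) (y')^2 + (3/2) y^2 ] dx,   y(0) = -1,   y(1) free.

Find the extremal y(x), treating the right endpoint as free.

The Lagrangian L = (1/2) (y')^2 + (3/2) y^2 gives
    ∂L/∂y = 3 y,   ∂L/∂y' = y'.
Euler-Lagrange: y'' − 3 y = 0.
With k = sqrt(3), the general solution is
    y(x) = A cosh(sqrt(3) x) + B sinh(sqrt(3) x).
Fixed left endpoint y(0) = -1 ⇒ A = -1.
The right endpoint x = 1 is free, so the natural (transversality) condition is ∂L/∂y' |_{x=1} = 0, i.e. y'(1) = 0.
Compute y'(x) = A k sinh(k x) + B k cosh(k x), so
    y'(1) = A k sinh(k·1) + B k cosh(k·1) = 0
    ⇒ B = −A tanh(k·1) = tanh(sqrt(3)·1).
Therefore the extremal is
    y(x) = −cosh(sqrt(3) x) + tanh(sqrt(3)·1) sinh(sqrt(3) x).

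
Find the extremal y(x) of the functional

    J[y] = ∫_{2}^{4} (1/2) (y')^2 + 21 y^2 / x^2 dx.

The Lagrangian is L = (1/2) (y')^2 + 21 y^2 / x^2.
Compute ∂L/∂y = 42y/x^2, ∂L/∂y' = y'.
The Euler-Lagrange equation d/dx(∂L/∂y') − ∂L/∂y = 0 reduces to
    y'' − 42/x^2 · y = 0  (x > 0).
Its general solution is
    y(x) = A x^7 + B x^(-6),
with A, B fixed by the endpoint conditions.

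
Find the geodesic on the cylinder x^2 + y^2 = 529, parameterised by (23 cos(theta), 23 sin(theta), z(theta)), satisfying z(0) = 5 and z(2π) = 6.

Parameterise the cylinder of radius R = 23 as
    r(θ) = (23 cos θ, 23 sin θ, z(θ)).
The arc-length element is
    ds = sqrt(529 + (dz/dθ)^2) dθ,
so the Lagrangian is L = sqrt(529 + z'^2).
L depends on z' only, not on z or θ, so ∂L/∂z = 0 and
    ∂L/∂z' = z' / sqrt(529 + z'^2).
The Euler-Lagrange equation gives
    d/dθ( z' / sqrt(529 + z'^2) ) = 0,
so z' is constant. Integrating once:
    z(θ) = a θ + b,
a helix on the cylinder (a straight line when the cylinder is unrolled). The constants a, b are determined by the endpoint conditions.
With endpoint conditions z(0) = 5 and z(2π) = 6: from z(0) = b we get b = 5, and a·2π + 5 = 6 gives a = 1/(2π), so
    z(θ) = (1/(2π)) θ + 5.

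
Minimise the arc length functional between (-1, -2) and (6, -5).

Arc-length functional: J[y] = ∫ sqrt(1 + (y')^2) dx.
Lagrangian L = sqrt(1 + (y')^2) has no explicit y dependence, so ∂L/∂y = 0 and the Euler-Lagrange equation gives
    d/dx( y' / sqrt(1 + (y')^2) ) = 0  ⇒  y' / sqrt(1 + (y')^2) = const.
Hence y' is constant, so y(x) is affine.
Fitting the endpoints (-1, -2) and (6, -5):
    slope m = ((-5) − (-2)) / (6 − (-1)) = -3/7,
    intercept c = (-2) − m·(-1) = -17/7.
Extremal: y(x) = (-3/7) x - 17/7.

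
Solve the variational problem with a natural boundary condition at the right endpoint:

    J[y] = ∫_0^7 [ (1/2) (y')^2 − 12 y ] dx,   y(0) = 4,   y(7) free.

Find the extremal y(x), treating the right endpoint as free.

The Lagrangian L = (1/2) (y')^2 − 12 y gives
    ∂L/∂y = −12,   ∂L/∂y' = y'.
Euler-Lagrange: d/dx(y') − (−12) = 0, i.e. y'' + 12 = 0, so
    y(x) = −(12/2) x^2 + C1 x + C2.
Fixed left endpoint y(0) = 4 ⇒ C2 = 4.
The right endpoint x = 7 is free, so the natural (transversality) condition is ∂L/∂y' |_{x=7} = 0, i.e. y'(7) = 0.
Compute y'(x) = −12 x + C1, so y'(7) = −84 + C1 = 0 ⇒ C1 = 84.
Therefore the extremal is
    y(x) = −6 x^2 + 84 x + 4.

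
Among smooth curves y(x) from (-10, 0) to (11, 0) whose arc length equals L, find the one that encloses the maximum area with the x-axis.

Set up the augmented Lagrangian using a multiplier λ for the length constraint:
    F(y, y') = y − λ sqrt(1 + y'^2).
F has no explicit x dependence, so the Beltrami identity yields a first integral
    F − y' ∂F/∂y' = C.
Compute ∂F/∂y' = −λ y' / sqrt(1 + y'^2). Then
    y − λ sqrt(1 + y'^2) + λ y'^2 / sqrt(1 + y'^2) = C
    ⇒  y − λ / sqrt(1 + y'^2) = C.
Solving for y' and integrating gives
    (x − a)^2 + (y − b)^2 = λ^2,
a circular arc of radius λ. The constants a, b are determined by the endpoint conditions y(-10) = y(11) = 0, and λ is fixed implicitly by the length constraint
    ∫_{-10}^{11} sqrt(1 + y'^2) dx = L.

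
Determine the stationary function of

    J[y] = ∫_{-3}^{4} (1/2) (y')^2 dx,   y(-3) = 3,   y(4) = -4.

The Lagrangian is L = (1/2) (y')^2.
Compute ∂L/∂y = 0, ∂L/∂y' = y'.
The Euler-Lagrange equation d/dx(∂L/∂y') − ∂L/∂y = 0 reduces to
    y'' = 0.
Its general solution is
    y(x) = A x + B,
with A, B fixed by the endpoint conditions.
Applying the endpoint conditions y(-3) = 3 and y(4) = -4: solve A·-3 + B = 3 and A·4 + B = -4. Subtracting gives A(4 − -3) = -4 − 3, so A = -1, and B = 3 − A·-3 = 0. Therefore
    y(x) = -x.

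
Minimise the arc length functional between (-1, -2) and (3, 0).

Arc-length functional: J[y] = ∫ sqrt(1 + (y')^2) dx.
Lagrangian L = sqrt(1 + (y')^2) has no explicit y dependence, so ∂L/∂y = 0 and the Euler-Lagrange equation gives
    d/dx( y' / sqrt(1 + (y')^2) ) = 0  ⇒  y' / sqrt(1 + (y')^2) = const.
Hence y' is constant, so y(x) is affine.
Fitting the endpoints (-1, -2) and (3, 0):
    slope m = (0 − (-2)) / (3 − (-1)) = 1/2,
    intercept c = (-2) − m·(-1) = -3/2.
Extremal: y(x) = (1/2) x - 3/2.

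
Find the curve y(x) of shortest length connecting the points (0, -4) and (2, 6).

Arc-length functional: J[y] = ∫ sqrt(1 + (y')^2) dx.
Lagrangian L = sqrt(1 + (y')^2) has no explicit y dependence, so ∂L/∂y = 0 and the Euler-Lagrange equation gives
    d/dx( y' / sqrt(1 + (y')^2) ) = 0  ⇒  y' / sqrt(1 + (y')^2) = const.
Hence y' is constant, so y(x) is affine.
Fitting the endpoints (0, -4) and (2, 6):
    slope m = (6 − (-4)) / (2 − 0) = 5,
    intercept c = (-4) − m·0 = -4.
Extremal: y(x) = 5 x - 4.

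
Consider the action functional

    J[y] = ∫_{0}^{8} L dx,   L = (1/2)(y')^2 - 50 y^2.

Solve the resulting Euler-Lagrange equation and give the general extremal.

The Lagrangian is L = (1/2)(y')^2 - 50 y^2.
∂L/∂y = -100y.
∂L/∂y' = y'.
The Euler-Lagrange equation d/dx(∂L/∂y') − ∂L/∂y = 0 becomes:
    y'' + 100 y = 0
General solution: y(x) = A sin(10x) + B cos(10x), where A and B are arbitrary constants fixed by the endpoint conditions.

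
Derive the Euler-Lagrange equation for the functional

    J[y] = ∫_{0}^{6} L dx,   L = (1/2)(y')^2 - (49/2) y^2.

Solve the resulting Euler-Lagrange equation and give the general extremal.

The Lagrangian is L = (1/2)(y')^2 - (49/2) y^2.
∂L/∂y = -49y.
∂L/∂y' = y'.
The Euler-Lagrange equation d/dx(∂L/∂y') − ∂L/∂y = 0 becomes:
    y'' + 49 y = 0
General solution: y(x) = A sin(7x) + B cos(7x), where A and B are arbitrary constants fixed by the endpoint conditions.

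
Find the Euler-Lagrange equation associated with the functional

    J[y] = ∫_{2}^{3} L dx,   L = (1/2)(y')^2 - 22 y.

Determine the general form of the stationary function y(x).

The Lagrangian is L = (1/2)(y')^2 - 22 y.
∂L/∂y = -22.
∂L/∂y' = y'.
The Euler-Lagrange equation d/dx(∂L/∂y') − ∂L/∂y = 0 becomes:
    y'' + 22 = 0
General solution: y(x) = -11 x^2 + A x + B, where A and B are arbitrary constants fixed by the endpoint conditions.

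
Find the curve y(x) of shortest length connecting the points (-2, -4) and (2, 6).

Arc-length functional: J[y] = ∫ sqrt(1 + (y')^2) dx.
Lagrangian L = sqrt(1 + (y')^2) has no explicit y dependence, so ∂L/∂y = 0 and the Euler-Lagrange equation gives
    d/dx( y' / sqrt(1 + (y')^2) ) = 0  ⇒  y' / sqrt(1 + (y')^2) = const.
Hence y' is constant, so y(x) is affine.
Fitting the endpoints (-2, -4) and (2, 6):
    slope m = (6 − (-4)) / (2 − (-2)) = 5/2,
    intercept c = (-4) − m·(-2) = 1.
Extremal: y(x) = (5/2) x + 1.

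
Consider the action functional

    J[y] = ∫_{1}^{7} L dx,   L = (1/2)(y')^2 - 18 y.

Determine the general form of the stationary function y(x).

The Lagrangian is L = (1/2)(y')^2 - 18 y.
∂L/∂y = -18.
∂L/∂y' = y'.
The Euler-Lagrange equation d/dx(∂L/∂y') − ∂L/∂y = 0 becomes:
    y'' + 18 = 0
General solution: y(x) = -9 x^2 + A x + B, where A and B are arbitrary constants fixed by the endpoint conditions.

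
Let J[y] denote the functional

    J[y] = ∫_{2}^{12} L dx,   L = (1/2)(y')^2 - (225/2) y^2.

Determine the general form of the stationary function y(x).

The Lagrangian is L = (1/2)(y')^2 - (225/2) y^2.
∂L/∂y = -225y.
∂L/∂y' = y'.
The Euler-Lagrange equation d/dx(∂L/∂y') − ∂L/∂y = 0 becomes:
    y'' + 225 y = 0
General solution: y(x) = A sin(15x) + B cos(15x), where A and B are arbitrary constants fixed by the endpoint conditions.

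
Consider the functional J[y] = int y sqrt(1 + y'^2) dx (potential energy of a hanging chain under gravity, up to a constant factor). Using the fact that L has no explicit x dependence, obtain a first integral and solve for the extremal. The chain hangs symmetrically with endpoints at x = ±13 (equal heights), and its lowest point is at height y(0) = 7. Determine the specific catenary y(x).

The Lagrangian L(y, y') = y sqrt(1 + y'^2) has no explicit x dependence, so the Beltrami identity applies:
    L − y' ∂L/∂y' = C.
Compute ∂L/∂y' = y · y' / sqrt(1 + y'^2). Then
    L − y' ∂L/∂y'
    = y sqrt(1 + y'^2) − y · y'^2 / sqrt(1 + y'^2)
    = y (1 + y'^2 − y'^2) / sqrt(1 + y'^2)
    = y / sqrt(1 + y'^2) = C.
Squaring gives y^2 = C^2 (1 + y'^2), i.e.
    y'^2 = y^2 / C^2 − 1.
Separating variables,
    dy / sqrt(y^2 − C^2) = dx / C,
and integrating gives arccosh(y / C) = (x − a)/C, so
    y(x) = C cosh((x − a)/C),
the catenary. The constants C and a are fixed by the two endpoint conditions (and, for the hanging-chain problem, the length constraint selects C).
Now fit the given data. The endpoints x = ±13 are symmetric at equal height, so the catenary is even about its minimum: a = 0 and y(x) = C cosh(x/C). The lowest point is y(0) = C cosh(0) = C, and we are told y(0) = 7, so C = 7. Therefore
    y(x) = 7 cosh(x/7),
and at the endpoints
    y(±13) = 7 cosh(13/7).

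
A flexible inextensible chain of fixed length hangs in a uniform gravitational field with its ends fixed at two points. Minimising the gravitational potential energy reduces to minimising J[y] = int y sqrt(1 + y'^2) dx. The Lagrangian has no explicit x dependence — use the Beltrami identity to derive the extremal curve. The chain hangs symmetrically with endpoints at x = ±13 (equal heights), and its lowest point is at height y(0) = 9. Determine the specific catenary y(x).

The Lagrangian L(y, y') = y sqrt(1 + y'^2) has no explicit x dependence, so the Beltrami identity applies:
    L − y' ∂L/∂y' = C.
Compute ∂L/∂y' = y · y' / sqrt(1 + y'^2). Then
    L − y' ∂L/∂y'
    = y sqrt(1 + y'^2) − y · y'^2 / sqrt(1 + y'^2)
    = y (1 + y'^2 − y'^2) / sqrt(1 + y'^2)
    = y / sqrt(1 + y'^2) = C.
Squaring gives y^2 = C^2 (1 + y'^2), i.e.
    y'^2 = y^2 / C^2 − 1.
Separating variables,
    dy / sqrt(y^2 − C^2) = dx / C,
and integrating gives arccosh(y / C) = (x − a)/C, so
    y(x) = C cosh((x − a)/C),
the catenary. The constants C and a are fixed by the two endpoint conditions (and, for the hanging-chain problem, the length constraint selects C).
Now fit the given data. The endpoints x = ±13 are symmetric at equal height, so the catenary is even about its minimum: a = 0 and y(x) = C cosh(x/C). The lowest point is y(0) = C cosh(0) = C, and we are told y(0) = 9, so C = 9. Therefore
    y(x) = 9 cosh(x/9),
and at the endpoints
    y(±13) = 9 cosh(13/9).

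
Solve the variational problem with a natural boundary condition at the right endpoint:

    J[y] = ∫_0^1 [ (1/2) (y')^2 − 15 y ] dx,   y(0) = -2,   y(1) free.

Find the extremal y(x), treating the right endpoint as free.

The Lagrangian L = (1/2) (y')^2 − 15 y gives
    ∂L/∂y = −15,   ∂L/∂y' = y'.
Euler-Lagrange: d/dx(y') − (−15) = 0, i.e. y'' + 15 = 0, so
    y(x) = −(15/2) x^2 + C1 x + C2.
Fixed left endpoint y(0) = -2 ⇒ C2 = -2.
The right endpoint x = 1 is free, so the natural (transversality) condition is ∂L/∂y' |_{x=1} = 0, i.e. y'(1) = 0.
Compute y'(x) = −15 x + C1, so y'(1) = −15 + C1 = 0 ⇒ C1 = 15.
Therefore the extremal is
    y(x) = −(15/2) x^2 + 15 x − 2.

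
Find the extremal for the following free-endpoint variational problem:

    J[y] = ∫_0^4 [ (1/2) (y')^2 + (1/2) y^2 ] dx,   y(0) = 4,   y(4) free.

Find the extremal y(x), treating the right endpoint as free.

The Lagrangian L = (1/2) (y')^2 + (1/2) y^2 gives
    ∂L/∂y = 1 y,   ∂L/∂y' = y'.
Euler-Lagrange: y'' − y = 0.
With k = 1, the general solution is
    y(x) = A cosh(x) + B sinh(x).
Fixed left endpoint y(0) = 4 ⇒ A = 4.
The right endpoint x = 4 is free, so the natural (transversality) condition is ∂L/∂y' |_{x=4} = 0, i.e. y'(4) = 0.
Compute y'(x) = A k sinh(k x) + B k cosh(k x), so
    y'(4) = A k sinh(k·4) + B k cosh(k·4) = 0
    ⇒ B = −A tanh(k·4) = − 4 tanh(1·4).
Therefore the extremal is
    y(x) = 4 cosh(1 x) − 4 tanh(1·4) sinh(1 x).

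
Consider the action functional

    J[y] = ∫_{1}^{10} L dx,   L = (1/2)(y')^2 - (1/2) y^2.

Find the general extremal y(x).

The Lagrangian is L = (1/2)(y')^2 - (1/2) y^2.
∂L/∂y = -y.
∂L/∂y' = y'.
The Euler-Lagrange equation d/dx(∂L/∂y') − ∂L/∂y = 0 becomes:
    y'' + y = 0
General solution: y(x) = A sin(x) + B cos(x), where A and B are arbitrary constants fixed by the endpoint conditions.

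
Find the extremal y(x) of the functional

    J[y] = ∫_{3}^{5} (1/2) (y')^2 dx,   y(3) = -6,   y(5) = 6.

The Lagrangian is L = (1/2) (y')^2.
Compute ∂L/∂y = 0, ∂L/∂y' = y'.
The Euler-Lagrange equation d/dx(∂L/∂y') − ∂L/∂y = 0 reduces to
    y'' = 0.
Its general solution is
    y(x) = A x + B,
with A, B fixed by the endpoint conditions.
Applying the endpoint conditions y(3) = -6 and y(5) = 6: solve A·3 + B = -6 and A·5 + B = 6. Subtracting gives A(5 − 3) = 6 − -6, so A = 6, and B = -6 − A·3 = -24. Therefore
    y(x) = 6 x - 24.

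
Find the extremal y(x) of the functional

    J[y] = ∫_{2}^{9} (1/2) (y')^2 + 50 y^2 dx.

The Lagrangian is L = (1/2) (y')^2 + 50 y^2.
Compute ∂L/∂y = 100y, ∂L/∂y' = y'.
The Euler-Lagrange equation d/dx(∂L/∂y') − ∂L/∂y = 0 reduces to
    y'' − 100 y = 0.
Its general solution is
    y(x) = A e^(10x) + B e^(−10x),
with A, B fixed by the endpoint conditions.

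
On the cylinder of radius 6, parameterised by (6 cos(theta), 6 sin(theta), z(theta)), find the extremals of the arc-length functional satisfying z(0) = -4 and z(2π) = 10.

Parameterise the cylinder of radius R = 6 as
    r(θ) = (6 cos θ, 6 sin θ, z(θ)).
The arc-length element is
    ds = sqrt(36 + (dz/dθ)^2) dθ,
so the Lagrangian is L = sqrt(36 + z'^2).
L depends on z' only, not on z or θ, so ∂L/∂z = 0 and
    ∂L/∂z' = z' / sqrt(36 + z'^2).
The Euler-Lagrange equation gives
    d/dθ( z' / sqrt(36 + z'^2) ) = 0,
so z' is constant. Integrating once:
    z(θ) = a θ + b,
a helix on the cylinder (a straight line when the cylinder is unrolled). The constants a, b are determined by the endpoint conditions.
With endpoint conditions z(0) = -4 and z(2π) = 10: from z(0) = b we get b = -4, and a·2π + -4 = 10 gives a = 7/π, so
    z(θ) = (7/π) θ − 4.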